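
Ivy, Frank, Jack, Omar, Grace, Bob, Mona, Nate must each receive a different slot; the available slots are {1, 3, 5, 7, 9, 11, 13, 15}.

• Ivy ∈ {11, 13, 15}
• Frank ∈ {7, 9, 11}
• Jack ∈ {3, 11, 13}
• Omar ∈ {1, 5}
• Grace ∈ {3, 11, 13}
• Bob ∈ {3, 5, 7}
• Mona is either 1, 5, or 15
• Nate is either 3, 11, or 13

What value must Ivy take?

The 8 variables draw from only 8 values {1, 3, 5, 7, 9, 11, 13, 15}, so each is used; only Frank can be 9, hence Frank = 9.
Among the 7 still-open variables, 7 fits only Bob (and all 7 values in {1, 3, 5, 7, 11, 13, 15} must be used), so Bob = 7.
Jack, Grace, Nate share exactly the 3 values {3, 11, 13}; by pigeonhole those values go to them, so strike 3, 11, 13 from Ivy.
So Ivy = 15.

15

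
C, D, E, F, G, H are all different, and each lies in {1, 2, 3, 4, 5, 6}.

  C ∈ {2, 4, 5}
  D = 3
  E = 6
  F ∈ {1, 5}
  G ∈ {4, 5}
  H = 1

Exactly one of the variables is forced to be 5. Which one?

F

D must be 3 (only option left).
E has just one choice, so E = 6.
That leaves H = 1. Remove 1 from F.
So 5 goes to F.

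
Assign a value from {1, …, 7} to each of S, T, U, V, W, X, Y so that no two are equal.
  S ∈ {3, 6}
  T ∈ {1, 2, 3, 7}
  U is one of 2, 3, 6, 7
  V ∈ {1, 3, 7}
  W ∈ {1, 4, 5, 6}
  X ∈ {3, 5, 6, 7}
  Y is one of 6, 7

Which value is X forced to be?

Among the 7 variables, 4 fits only W (and all 7 values in {1, 2, 3, 4, 5, 6, 7} must be used), so W = 4.
The 6 still-open variables draw from only 6 values {1, 2, 3, 5, 6, 7}, so each is used; only X can be 5, hence X = 5.

5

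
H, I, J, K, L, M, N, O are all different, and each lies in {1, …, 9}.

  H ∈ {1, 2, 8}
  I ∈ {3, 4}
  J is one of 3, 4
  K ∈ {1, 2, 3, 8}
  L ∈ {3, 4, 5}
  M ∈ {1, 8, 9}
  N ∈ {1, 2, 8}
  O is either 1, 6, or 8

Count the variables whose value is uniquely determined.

3

The 8 variables together cover exactly {1, 2, 3, 4, 5, 6, 8, 9} — 8 values for 8 variables — and 5 appears only in L's list, so L = 5.
The 7 still-open variables draw from only 7 values {1, 2, 3, 4, 6, 8, 9}, so each is used; only O can be 6, hence O = 6.
Among the 6 still-open variables, 9 fits only M (and all 6 values in {1, 2, 3, 4, 8, 9} must be used), so M = 9.
The 2 variables I and J are confined to {3, 4}, which locks those values in; drop them from K.
Determined: L=5, M=9, O=6. The other variables each still have more than one consistent value. That makes 3.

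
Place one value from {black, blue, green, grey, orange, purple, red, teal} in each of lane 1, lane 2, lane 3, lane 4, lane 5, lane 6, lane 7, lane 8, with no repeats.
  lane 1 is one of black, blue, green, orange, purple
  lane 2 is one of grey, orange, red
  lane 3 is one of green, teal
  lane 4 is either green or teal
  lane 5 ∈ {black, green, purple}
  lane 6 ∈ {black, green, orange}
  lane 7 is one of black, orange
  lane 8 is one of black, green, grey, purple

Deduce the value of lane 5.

The 8 variables together cover exactly {black, blue, green, grey, orange, purple, red, teal} — 8 values for 8 variables — and blue appears only in lane 1's list, so lane 1 = blue.
The 7 still-open variables together cover exactly {black, green, grey, orange, purple, red, teal} — 7 values for 7 variables — and red appears only in lane 2's list, so lane 2 = red.
The 6 still-open variables together cover exactly {black, green, grey, orange, purple, teal} — 6 values for 6 variables — and grey appears only in lane 8's list, so lane 8 = grey.
The 5 still-open variables draw from only 5 values {black, green, orange, purple, teal}, so each is used; only lane 5 can be purple, hence lane 5 = purple.

purple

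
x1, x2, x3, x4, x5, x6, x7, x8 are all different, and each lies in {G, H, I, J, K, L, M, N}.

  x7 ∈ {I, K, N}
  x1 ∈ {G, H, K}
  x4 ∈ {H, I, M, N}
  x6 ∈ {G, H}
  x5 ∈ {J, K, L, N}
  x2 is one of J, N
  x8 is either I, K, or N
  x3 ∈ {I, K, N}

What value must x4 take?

The 8 variables together cover exactly {G, H, I, J, K, L, M, N} — 8 values for 8 variables — and L appears only in x5's list, so x5 = L.
Among the 7 still-open variables, J fits only x2 (and all 7 values in {G, H, I, J, K, M, N} must be used), so x2 = J.
The 6 still-open variables draw from only 6 values {G, H, I, K, M, N}, so each is used; only x4 can be M, hence x4 = M.

M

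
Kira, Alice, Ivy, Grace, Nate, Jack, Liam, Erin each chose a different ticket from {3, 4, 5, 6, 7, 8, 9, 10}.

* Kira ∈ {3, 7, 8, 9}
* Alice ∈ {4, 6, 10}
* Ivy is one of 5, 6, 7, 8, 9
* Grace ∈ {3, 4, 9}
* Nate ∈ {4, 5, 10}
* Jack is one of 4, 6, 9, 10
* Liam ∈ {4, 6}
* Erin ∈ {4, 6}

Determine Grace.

3

The 2 variables Liam and Erin are confined to {4, 6}, which locks those values in; drop them from Alice, Ivy, Grace, Nate, Jack.
Alice must be 10 (only option left). Eliminate 10 elsewhere: Nate, Jack.
Nate has just one choice, so Nate = 5. Strike 5 from Ivy.
That leaves Jack = 9. Eliminate 9 elsewhere: Kira, Ivy, Grace.
So Grace = 3.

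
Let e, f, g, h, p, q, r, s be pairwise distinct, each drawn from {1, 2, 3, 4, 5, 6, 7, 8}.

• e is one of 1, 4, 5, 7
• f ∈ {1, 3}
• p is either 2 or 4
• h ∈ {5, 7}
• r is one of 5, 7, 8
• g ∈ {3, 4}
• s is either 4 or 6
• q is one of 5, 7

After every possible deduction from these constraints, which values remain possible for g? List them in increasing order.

3, 4

Among the 8 variables, 2 fits only p (and all 8 values in {1, 2, 3, 4, 5, 6, 7, 8} must be used), so p = 2.
Among the 7 still-open variables, 6 fits only s (and all 7 values in {1, 3, 4, 5, 6, 7, 8} must be used), so s = 6.
Among the 6 still-open variables, 8 fits only r (and all 6 values in {1, 3, 4, 5, 7, 8} must be used), so r = 8.
h and q between them cover only {5, 7} — a naked pair. Remove those values from e.
No further eliminations apply; g can still be any of 3, 4.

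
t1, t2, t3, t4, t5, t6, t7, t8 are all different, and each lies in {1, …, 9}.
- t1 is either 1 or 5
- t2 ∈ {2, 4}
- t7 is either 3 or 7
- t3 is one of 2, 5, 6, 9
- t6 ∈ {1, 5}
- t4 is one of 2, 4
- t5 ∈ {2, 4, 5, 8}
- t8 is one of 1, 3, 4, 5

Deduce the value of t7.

t1 and t6 between them cover only {1, 5} — a naked pair. Remove those values from t3, t5, t8.
t2 and t4 share exactly the 2 values {2, 4}; by pigeonhole those values go to them, so strike 2, 4 from t3, t5, t8.
t5 must be 8 (only option left).
t8 must be 3 (only option left). Eliminate 3 elsewhere: t7.
So t7 = 7.

7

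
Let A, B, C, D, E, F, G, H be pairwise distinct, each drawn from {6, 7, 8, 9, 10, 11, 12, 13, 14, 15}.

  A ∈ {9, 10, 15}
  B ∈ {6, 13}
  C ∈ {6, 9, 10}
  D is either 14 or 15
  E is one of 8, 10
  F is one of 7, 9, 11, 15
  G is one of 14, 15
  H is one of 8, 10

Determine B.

The 2 variables D and G are confined to {14, 15}, which locks those values in; drop them from A, F.
E and H share exactly the 2 values {8, 10}; by pigeonhole those values go to them, so strike 8, 10 from A, C.
A's domain is down to {9}, so A = 9. So C, F can't be 9.
C has just one choice, so C = 6. Eliminate 6 elsewhere: B.
So B = 13.

13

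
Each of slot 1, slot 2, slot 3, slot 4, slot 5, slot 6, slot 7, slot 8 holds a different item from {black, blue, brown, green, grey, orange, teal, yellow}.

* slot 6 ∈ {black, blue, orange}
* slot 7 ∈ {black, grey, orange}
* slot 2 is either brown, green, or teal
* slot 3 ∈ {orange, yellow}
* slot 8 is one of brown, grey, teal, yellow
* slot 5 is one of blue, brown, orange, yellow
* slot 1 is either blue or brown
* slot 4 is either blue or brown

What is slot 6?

The 8 variables draw from only 8 values {black, blue, brown, green, grey, orange, teal, yellow}, so each is used; only slot 2 can be green, hence slot 2 = green.
The 7 still-open variables together cover exactly {black, blue, brown, grey, orange, teal, yellow} — 7 values for 7 variables — and teal appears only in slot 8's list, so slot 8 = teal.
The 6 still-open variables draw from only 6 values {black, blue, brown, grey, orange, yellow}, so each is used; only slot 7 can be grey, hence slot 7 = grey.
The 5 still-open variables draw from only 5 values {black, blue, brown, orange, yellow}, so each is used; only slot 6 can be black, hence slot 6 = black.

black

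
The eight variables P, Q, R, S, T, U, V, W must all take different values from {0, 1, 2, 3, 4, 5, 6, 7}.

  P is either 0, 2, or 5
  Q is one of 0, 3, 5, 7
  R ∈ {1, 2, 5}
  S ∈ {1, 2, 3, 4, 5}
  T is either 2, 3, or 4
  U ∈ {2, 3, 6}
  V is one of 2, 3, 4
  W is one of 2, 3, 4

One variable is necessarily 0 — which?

Among the 8 variables, 6 fits only U (and all 8 values in {0, 1, 2, 3, 4, 5, 6, 7} must be used), so U = 6.
The 7 still-open variables draw from only 7 values {0, 1, 2, 3, 4, 5, 7}, so each is used; only Q can be 7, hence Q = 7.
Among the 6 still-open variables, 0 fits only P (and all 6 values in {0, 1, 2, 3, 4, 5} must be used), so P = 0.

P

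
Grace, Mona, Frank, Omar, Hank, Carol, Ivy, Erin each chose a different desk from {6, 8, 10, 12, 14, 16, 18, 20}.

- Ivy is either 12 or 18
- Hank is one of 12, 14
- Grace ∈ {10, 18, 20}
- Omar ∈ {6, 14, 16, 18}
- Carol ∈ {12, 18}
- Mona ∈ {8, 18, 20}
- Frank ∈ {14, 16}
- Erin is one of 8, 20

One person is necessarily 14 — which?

Among the 8 variables, 6 fits only Omar (and all 8 values in {6, 8, 10, 12, 14, 16, 18, 20} must be used), so Omar = 6.
The 7 still-open variables together cover exactly {8, 10, 12, 14, 16, 18, 20} — 7 values for 7 variables — and 10 appears only in Grace's list, so Grace = 10.
Among the 6 still-open variables, 16 fits only Frank (and all 6 values in {8, 12, 14, 16, 18, 20} must be used), so Frank = 16.
Among the 5 still-open variables, 14 fits only Hank (and all 5 values in {8, 12, 14, 18, 20} must be used), so Hank = 14.

Hank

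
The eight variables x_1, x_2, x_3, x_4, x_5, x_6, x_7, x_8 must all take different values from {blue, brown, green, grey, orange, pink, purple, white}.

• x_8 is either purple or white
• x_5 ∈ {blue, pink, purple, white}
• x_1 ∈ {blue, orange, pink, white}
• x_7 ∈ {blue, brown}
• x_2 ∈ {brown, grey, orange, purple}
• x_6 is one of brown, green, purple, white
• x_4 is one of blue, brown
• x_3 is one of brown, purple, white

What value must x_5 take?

pink

Among the 8 variables, green fits only x_6 (and all 8 values in {blue, brown, green, grey, orange, pink, purple, white} must be used), so x_6 = green.
The 7 still-open variables draw from only 7 values {blue, brown, grey, orange, pink, purple, white}, so each is used; only x_2 can be grey, hence x_2 = grey.
The 6 still-open variables draw from only 6 values {blue, brown, orange, pink, purple, white}, so each is used; only x_1 can be orange, hence x_1 = orange.
Among the 5 still-open variables, pink fits only x_5 (and all 5 values in {blue, brown, pink, purple, white} must be used), so x_5 = pink.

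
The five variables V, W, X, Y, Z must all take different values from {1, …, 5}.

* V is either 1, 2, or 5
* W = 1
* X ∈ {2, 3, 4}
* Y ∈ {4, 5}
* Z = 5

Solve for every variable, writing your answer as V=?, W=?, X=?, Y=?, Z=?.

V=2, W=1, X=3, Y=4, Z=5

W has just one choice, so W = 1. Eliminate 1 elsewhere: V.
Z has just one choice, so Z = 5. Remove 5 from V, Y.
That leaves V = 2. Strike 2 from X.
Y has just one choice, so Y = 4. Strike 4 from X.
That leaves X = 3.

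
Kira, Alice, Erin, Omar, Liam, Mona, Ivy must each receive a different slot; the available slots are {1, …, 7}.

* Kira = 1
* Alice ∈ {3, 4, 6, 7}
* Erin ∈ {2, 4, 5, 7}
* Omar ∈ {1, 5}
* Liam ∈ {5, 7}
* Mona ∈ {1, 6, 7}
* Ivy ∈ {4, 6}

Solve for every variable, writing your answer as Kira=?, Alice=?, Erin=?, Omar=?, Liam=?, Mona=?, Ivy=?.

Kira=1, Alice=3, Erin=2, Omar=5, Liam=7, Mona=6, Ivy=4

Kira's domain is down to {1}, so Kira = 1. Strike 1 from Omar, Mona.
Omar has just one choice, so Omar = 5. Strike 5 from Erin, Liam.
Liam must be 7 (only option left). Remove 7 from Alice, Erin, Mona.
Mona must be 6 (only option left). So Alice, Ivy can't be 6.
Ivy must be 4 (only option left). Eliminate 4 elsewhere: Alice, Erin.
Alice has just one choice, so Alice = 3.
Erin's domain is down to {2}, so Erin = 2.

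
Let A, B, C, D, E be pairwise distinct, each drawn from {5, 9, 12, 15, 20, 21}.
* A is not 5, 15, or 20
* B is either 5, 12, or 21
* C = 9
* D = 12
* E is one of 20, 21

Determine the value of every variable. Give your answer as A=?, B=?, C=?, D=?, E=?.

A=21, B=5, C=9, D=12, E=20

C must be 9 (only option left). Remove 9 from A.
D must be 12 (only option left). Eliminate 12 elsewhere: A, B.
A has just one choice, so A = 21. So B, E can't be 21.
That leaves B = 5.
E must be 20 (only option left).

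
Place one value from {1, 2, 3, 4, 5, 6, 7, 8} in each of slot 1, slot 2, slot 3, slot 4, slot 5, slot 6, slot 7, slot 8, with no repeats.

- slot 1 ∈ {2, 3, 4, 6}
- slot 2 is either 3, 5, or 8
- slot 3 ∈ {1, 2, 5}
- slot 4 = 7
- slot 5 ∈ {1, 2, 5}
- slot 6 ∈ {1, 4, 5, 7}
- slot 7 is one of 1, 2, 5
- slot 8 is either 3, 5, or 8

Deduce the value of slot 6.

4

slot 4 must be 7 (only option left). Eliminate 7 elsewhere: slot 6.
The 7 still-open variables draw from only 7 values {1, 2, 3, 4, 5, 6, 8}, so each is used; only slot 1 can be 6, hence slot 1 = 6.
Among the 6 still-open variables, 4 fits only slot 6 (and all 6 values in {1, 2, 3, 4, 5, 8} must be used), so slot 6 = 4.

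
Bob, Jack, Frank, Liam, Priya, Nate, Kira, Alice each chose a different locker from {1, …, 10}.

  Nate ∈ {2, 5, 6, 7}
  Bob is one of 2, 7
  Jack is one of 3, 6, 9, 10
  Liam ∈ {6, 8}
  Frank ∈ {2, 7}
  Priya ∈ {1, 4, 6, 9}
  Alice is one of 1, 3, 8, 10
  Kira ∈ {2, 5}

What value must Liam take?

8

Bob and Frank between them cover only {2, 7} — a naked pair. Remove those values from Nate, Kira.
Kira has just one choice, so Kira = 5. Strike 5 from Nate.
That leaves Nate = 6. Eliminate 6 elsewhere: Jack, Liam, Priya.
So Liam = 8.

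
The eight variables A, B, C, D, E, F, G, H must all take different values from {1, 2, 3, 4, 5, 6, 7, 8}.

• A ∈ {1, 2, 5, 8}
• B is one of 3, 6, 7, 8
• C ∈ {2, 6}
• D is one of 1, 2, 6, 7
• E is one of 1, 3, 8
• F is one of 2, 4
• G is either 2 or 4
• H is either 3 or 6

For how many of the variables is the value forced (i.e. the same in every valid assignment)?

The 8 variables draw from only 8 values {1, 2, 3, 4, 5, 6, 7, 8}, so each is used; only A can be 5, hence A = 5.
F and G between them cover only {2, 4} — a naked pair. Remove those values from C, D.
C has just one choice, so C = 6. Eliminate 6 elsewhere: B, D, H.
H must be 3 (only option left). Remove 3 from B, E.
Determined: A=5, C=6, H=3. The other variables each still have more than one consistent value. That makes 3.

3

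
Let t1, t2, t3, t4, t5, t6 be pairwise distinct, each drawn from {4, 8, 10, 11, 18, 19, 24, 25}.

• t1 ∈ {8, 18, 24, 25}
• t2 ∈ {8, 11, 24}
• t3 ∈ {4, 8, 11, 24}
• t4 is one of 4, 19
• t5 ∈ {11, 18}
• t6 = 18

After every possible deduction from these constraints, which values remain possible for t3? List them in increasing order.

4, 8, 24

t6 has just one choice, so t6 = 18. Strike 18 from t1, t5.
t5 must be 11 (only option left). Strike 11 from t2, t3.
No further eliminations apply; t3 can still be any of 4, 8, 24.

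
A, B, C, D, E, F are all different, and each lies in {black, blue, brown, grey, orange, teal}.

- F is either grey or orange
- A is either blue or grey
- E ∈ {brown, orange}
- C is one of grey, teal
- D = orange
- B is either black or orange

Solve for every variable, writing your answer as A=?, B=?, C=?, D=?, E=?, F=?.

A=blue, B=black, C=teal, D=orange, E=brown, F=grey

D must be orange (only option left). Remove orange from B, E, F.
E has just one choice, so E = brown.
That leaves F = grey. Eliminate grey elsewhere: A, C.
A's domain is down to {blue}, so A = blue.
B has just one choice, so B = black.
That leaves C = teal.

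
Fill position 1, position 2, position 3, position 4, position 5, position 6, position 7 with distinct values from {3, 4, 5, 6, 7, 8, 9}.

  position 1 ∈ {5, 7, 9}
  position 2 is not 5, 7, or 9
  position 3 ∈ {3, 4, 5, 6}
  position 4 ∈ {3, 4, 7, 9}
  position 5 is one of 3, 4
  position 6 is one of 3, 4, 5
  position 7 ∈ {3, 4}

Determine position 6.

Among the 7 variables, 8 fits only position 2 (and all 7 values in {3, 4, 5, 6, 7, 8, 9} must be used), so position 2 = 8.
The 6 still-open variables together cover exactly {3, 4, 5, 6, 7, 9} — 6 values for 6 variables — and 6 appears only in position 3's list, so position 3 = 6.
position 5 and position 7 share exactly the 2 values {3, 4}; by pigeonhole those values go to them, so strike 3, 4 from position 4, position 6.
So position 6 = 5.

5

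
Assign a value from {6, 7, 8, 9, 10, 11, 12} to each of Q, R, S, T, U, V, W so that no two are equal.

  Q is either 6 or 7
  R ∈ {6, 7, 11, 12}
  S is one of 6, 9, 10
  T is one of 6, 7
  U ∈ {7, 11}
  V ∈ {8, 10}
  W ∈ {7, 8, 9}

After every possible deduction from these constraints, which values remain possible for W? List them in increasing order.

8, 9

The 7 variables together cover exactly {6, 7, 8, 9, 10, 11, 12} — 7 values for 7 variables — and 12 appears only in R's list, so R = 12.
The 6 still-open variables draw from only 6 values {6, 7, 8, 9, 10, 11}, so each is used; only U can be 11, hence U = 11.
Q and T between them cover only {6, 7} — a naked pair. Remove those values from S, W.
No further eliminations apply; W can still be any of 8, 9.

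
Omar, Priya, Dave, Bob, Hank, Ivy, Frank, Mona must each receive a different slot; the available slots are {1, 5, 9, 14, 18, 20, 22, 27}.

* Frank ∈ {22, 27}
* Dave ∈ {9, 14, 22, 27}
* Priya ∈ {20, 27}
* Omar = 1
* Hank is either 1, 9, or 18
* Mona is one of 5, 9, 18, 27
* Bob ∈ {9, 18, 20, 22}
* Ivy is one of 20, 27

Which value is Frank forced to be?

Omar has just one choice, so Omar = 1. Remove 1 from Hank.
The 7 still-open variables together cover exactly {5, 9, 14, 18, 20, 22, 27} — 7 values for 7 variables — and 5 appears only in Mona's list, so Mona = 5.
The 6 still-open variables draw from only 6 values {9, 14, 18, 20, 22, 27}, so each is used; only Dave can be 14, hence Dave = 14.
The 2 variables Priya and Ivy are confined to {20, 27}, which locks those values in; drop them from Bob, Frank.
So Frank = 22.

22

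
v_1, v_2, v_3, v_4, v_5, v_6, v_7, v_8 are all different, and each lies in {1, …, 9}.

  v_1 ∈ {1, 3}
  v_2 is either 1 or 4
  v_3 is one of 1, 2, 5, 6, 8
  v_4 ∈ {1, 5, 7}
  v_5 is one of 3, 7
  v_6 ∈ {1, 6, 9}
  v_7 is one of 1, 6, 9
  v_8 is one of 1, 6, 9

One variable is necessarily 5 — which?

v_4

v_6, v_7, v_8 between them cover only {1, 6, 9} — a naked triple. Remove those values from v_1, v_2, v_3, v_4.
v_1 must be 3 (only option left). Strike 3 from v_5.
v_2's domain is down to {4}, so v_2 = 4.
That leaves v_5 = 7. Remove 7 from v_4.
So 5 goes to v_4.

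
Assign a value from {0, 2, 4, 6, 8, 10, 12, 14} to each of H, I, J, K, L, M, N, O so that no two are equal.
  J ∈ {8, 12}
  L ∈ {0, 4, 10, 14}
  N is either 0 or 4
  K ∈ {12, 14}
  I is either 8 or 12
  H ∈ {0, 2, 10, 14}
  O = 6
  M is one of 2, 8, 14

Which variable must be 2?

M

O's domain is down to {6}, so O = 6.
I and J share exactly the 2 values {8, 12}; by pigeonhole those values go to them, so strike 8, 12 from K, M.
That leaves K = 14. Remove 14 from H, L, M.
So 2 goes to M.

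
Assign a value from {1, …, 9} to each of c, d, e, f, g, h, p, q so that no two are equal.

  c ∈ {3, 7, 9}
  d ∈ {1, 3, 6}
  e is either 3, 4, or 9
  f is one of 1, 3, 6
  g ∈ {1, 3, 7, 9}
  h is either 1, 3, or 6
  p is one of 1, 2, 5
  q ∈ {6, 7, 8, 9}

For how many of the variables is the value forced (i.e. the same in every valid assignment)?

2

The 3 variables d, f, h are confined to {1, 3, 6}, which locks those values in; drop them from c, e, g, p, q.
The 2 variables c and g are confined to {7, 9}, which locks those values in; drop them from e, q.
e must be 4 (only option left).
q's domain is down to {8}, so q = 8.
Determined: e=4, q=8. The other variables each still have more than one consistent value. That makes 2.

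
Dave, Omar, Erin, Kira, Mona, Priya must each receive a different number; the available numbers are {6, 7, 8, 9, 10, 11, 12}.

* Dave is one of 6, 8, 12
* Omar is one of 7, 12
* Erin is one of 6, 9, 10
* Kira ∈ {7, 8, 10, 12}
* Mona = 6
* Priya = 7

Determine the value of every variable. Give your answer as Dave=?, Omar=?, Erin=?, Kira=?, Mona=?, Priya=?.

Mona's domain is down to {6}, so Mona = 6. So Dave, Erin can't be 6.
Priya has just one choice, so Priya = 7. Strike 7 from Omar, Kira.
Omar has just one choice, so Omar = 12. Remove 12 from Dave, Kira.
Dave has just one choice, so Dave = 8. Strike 8 from Kira.
That leaves Kira = 10. Remove 10 from Erin.
That leaves Erin = 9.

Dave=8, Omar=12, Erin=9, Kira=10, Mona=6, Priya=7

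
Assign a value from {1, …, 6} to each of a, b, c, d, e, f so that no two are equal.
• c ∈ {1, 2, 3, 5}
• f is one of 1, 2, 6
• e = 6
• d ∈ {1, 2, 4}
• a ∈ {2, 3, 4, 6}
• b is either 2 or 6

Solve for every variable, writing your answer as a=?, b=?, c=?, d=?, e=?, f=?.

a=3, b=2, c=5, d=4, e=6, f=1

e must be 6 (only option left). So a, b, f can't be 6.
b has just one choice, so b = 2. So a, c, d, f can't be 2.
That leaves f = 1. Eliminate 1 elsewhere: c, d.
d has just one choice, so d = 4. Strike 4 from a.
a has just one choice, so a = 3. So c can't be 3.
That leaves c = 5.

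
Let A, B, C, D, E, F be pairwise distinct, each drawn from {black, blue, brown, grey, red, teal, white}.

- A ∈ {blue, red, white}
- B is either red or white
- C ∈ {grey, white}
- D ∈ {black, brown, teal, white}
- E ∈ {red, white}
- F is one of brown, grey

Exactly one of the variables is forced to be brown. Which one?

F

B and E share exactly the 2 values {red, white}; by pigeonhole those values go to them, so strike red, white from A, C, D.
A has just one choice, so A = blue.
C must be grey (only option left). Strike grey from F.
So brown goes to F.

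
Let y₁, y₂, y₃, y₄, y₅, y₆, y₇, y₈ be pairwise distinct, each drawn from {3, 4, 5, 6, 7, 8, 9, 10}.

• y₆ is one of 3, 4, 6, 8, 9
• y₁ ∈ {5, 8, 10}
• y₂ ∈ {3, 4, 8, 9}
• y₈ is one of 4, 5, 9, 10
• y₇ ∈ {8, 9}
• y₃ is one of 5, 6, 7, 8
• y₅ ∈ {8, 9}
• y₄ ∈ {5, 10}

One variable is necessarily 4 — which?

y₈

The 8 variables draw from only 8 values {3, 4, 5, 6, 7, 8, 9, 10}, so each is used; only y₃ can be 7, hence y₃ = 7.
Among the 7 still-open variables, 6 fits only y₆ (and all 7 values in {3, 4, 5, 6, 8, 9, 10} must be used), so y₆ = 6.
Among the 6 still-open variables, 3 fits only y₂ (and all 6 values in {3, 4, 5, 8, 9, 10} must be used), so y₂ = 3.
The 5 still-open variables together cover exactly {4, 5, 8, 9, 10} — 5 values for 5 variables — and 4 appears only in y₈'s list, so y₈ = 4.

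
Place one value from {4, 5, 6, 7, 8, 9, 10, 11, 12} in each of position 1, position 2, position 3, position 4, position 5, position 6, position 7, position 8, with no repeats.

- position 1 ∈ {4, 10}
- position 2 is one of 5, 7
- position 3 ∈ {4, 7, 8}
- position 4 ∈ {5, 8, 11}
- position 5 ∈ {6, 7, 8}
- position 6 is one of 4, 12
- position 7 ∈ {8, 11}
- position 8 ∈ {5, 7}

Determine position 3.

The 8 variables draw from only 8 values {4, 5, 6, 7, 8, 10, 11, 12}, so each is used; only position 5 can be 6, hence position 5 = 6.
The 7 still-open variables draw from only 7 values {4, 5, 7, 8, 10, 11, 12}, so each is used; only position 1 can be 10, hence position 1 = 10.
The 6 still-open variables together cover exactly {4, 5, 7, 8, 11, 12} — 6 values for 6 variables — and 12 appears only in position 6's list, so position 6 = 12.
Among the 5 still-open variables, 4 fits only position 3 (and all 5 values in {4, 5, 7, 8, 11} must be used), so position 3 = 4.

4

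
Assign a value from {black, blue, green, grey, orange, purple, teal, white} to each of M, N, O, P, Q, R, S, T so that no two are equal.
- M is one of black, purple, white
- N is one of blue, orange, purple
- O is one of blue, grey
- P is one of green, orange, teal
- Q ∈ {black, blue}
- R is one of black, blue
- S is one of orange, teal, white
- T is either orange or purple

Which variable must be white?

M

Among the 8 variables, green fits only P (and all 8 values in {black, blue, green, grey, orange, purple, teal, white} must be used), so P = green.
The 7 still-open variables draw from only 7 values {black, blue, grey, orange, purple, teal, white}, so each is used; only O can be grey, hence O = grey.
Among the 6 still-open variables, teal fits only S (and all 6 values in {black, blue, orange, purple, teal, white} must be used), so S = teal.
Among the 5 still-open variables, white fits only M (and all 5 values in {black, blue, orange, purple, white} must be used), so M = white.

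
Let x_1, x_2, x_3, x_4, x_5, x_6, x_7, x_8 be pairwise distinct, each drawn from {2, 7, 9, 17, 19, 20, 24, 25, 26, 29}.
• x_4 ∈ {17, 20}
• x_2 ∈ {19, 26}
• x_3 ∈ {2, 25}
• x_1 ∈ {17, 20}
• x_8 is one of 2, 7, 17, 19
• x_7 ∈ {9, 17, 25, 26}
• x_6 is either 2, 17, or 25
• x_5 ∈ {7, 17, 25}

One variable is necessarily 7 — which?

The 8 variables draw from only 8 values {2, 7, 9, 17, 19, 20, 25, 26}, so each is used; only x_7 can be 9, hence x_7 = 9.
The 7 still-open variables draw from only 7 values {2, 7, 17, 19, 20, 25, 26}, so each is used; only x_2 can be 26, hence x_2 = 26.
The 6 still-open variables together cover exactly {2, 7, 17, 19, 20, 25} — 6 values for 6 variables — and 19 appears only in x_8's list, so x_8 = 19.
The 5 still-open variables draw from only 5 values {2, 7, 17, 20, 25}, so each is used; only x_5 can be 7, hence x_5 = 7.

x_5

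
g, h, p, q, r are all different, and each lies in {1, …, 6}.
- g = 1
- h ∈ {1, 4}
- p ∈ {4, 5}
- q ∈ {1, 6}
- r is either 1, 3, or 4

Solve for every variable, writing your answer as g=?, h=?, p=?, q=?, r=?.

g must be 1 (only option left). Remove 1 from h, q, r.
That leaves h = 4. Eliminate 4 elsewhere: p, r.
p's domain is down to {5}, so p = 5.
q has just one choice, so q = 6.
r's domain is down to {3}, so r = 3.

g=1, h=4, p=5, q=6, r=3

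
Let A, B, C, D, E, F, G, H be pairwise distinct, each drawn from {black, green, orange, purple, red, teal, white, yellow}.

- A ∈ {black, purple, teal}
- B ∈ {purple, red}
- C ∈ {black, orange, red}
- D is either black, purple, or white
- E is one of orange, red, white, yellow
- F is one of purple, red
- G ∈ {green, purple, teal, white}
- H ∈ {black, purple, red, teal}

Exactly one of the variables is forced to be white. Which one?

The 8 variables draw from only 8 values {black, green, orange, purple, red, teal, white, yellow}, so each is used; only G can be green, hence G = green.
Among the 7 still-open variables, yellow fits only E (and all 7 values in {black, orange, purple, red, teal, white, yellow} must be used), so E = yellow.
Among the 6 still-open variables, orange fits only C (and all 6 values in {black, orange, purple, red, teal, white} must be used), so C = orange.
The 5 still-open variables draw from only 5 values {black, purple, red, teal, white}, so each is used; only D can be white, hence D = white.

D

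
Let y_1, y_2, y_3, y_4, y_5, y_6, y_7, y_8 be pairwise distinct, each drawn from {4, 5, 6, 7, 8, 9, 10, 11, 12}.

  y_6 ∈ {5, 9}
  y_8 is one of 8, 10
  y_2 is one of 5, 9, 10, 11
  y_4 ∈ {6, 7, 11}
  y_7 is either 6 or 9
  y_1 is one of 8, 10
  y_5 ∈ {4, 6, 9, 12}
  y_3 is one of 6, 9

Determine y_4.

y_1 and y_8 share exactly the 2 values {8, 10}; by pigeonhole those values go to them, so strike 8, 10 from y_2.
y_3 and y_7 between them cover only {6, 9} — a naked pair. Remove those values from y_2, y_4, y_5, y_6.
y_6 must be 5 (only option left). So y_2 can't be 5.
y_2's domain is down to {11}, so y_2 = 11. Strike 11 from y_4.
So y_4 = 7.

7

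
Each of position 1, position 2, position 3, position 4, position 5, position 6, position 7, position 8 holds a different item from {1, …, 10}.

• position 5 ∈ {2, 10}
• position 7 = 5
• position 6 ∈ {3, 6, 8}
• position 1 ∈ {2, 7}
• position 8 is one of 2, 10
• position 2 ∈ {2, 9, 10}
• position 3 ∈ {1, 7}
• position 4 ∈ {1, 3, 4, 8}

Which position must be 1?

position 7 must be 5 (only option left).
position 5 and position 8 share exactly the 2 values {2, 10}; by pigeonhole those values go to them, so strike 2, 10 from position 1, position 2.
position 1's domain is down to {7}, so position 1 = 7. Remove 7 from position 3.

position 3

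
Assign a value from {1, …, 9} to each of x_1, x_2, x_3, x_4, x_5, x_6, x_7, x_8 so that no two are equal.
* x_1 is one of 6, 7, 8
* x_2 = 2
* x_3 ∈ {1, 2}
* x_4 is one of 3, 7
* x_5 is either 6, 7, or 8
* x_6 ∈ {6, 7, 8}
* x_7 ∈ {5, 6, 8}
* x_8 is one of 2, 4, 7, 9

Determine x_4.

3

x_2 must be 2 (only option left). Remove 2 from x_3, x_8.
x_3 has just one choice, so x_3 = 1.
x_1, x_5, x_6 between them cover only {6, 7, 8} — a naked triple. Remove those values from x_4, x_7, x_8.
So x_4 = 3.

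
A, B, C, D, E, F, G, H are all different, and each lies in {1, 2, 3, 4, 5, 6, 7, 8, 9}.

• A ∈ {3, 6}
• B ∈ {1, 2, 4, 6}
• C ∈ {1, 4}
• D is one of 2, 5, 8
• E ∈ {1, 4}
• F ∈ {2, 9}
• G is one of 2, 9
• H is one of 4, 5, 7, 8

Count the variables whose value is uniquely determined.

2

C and E between them cover only {1, 4} — a naked pair. Remove those values from B, H.
The 2 variables F and G are confined to {2, 9}, which locks those values in; drop them from B, D.
B must be 6 (only option left). Strike 6 from A.
That leaves A = 3.
Determined: A=3, B=6. The other variables each still have more than one consistent value. That makes 2.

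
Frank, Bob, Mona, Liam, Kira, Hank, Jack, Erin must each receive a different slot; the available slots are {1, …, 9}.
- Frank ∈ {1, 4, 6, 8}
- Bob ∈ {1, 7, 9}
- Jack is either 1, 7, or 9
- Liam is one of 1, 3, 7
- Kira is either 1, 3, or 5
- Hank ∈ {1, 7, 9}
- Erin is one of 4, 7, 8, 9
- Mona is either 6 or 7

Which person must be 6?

Mona

Among the 8 variables, 5 fits only Kira (and all 8 values in {1, 3, 4, 5, 6, 7, 8, 9} must be used), so Kira = 5.
Among the 7 still-open variables, 3 fits only Liam (and all 7 values in {1, 3, 4, 6, 7, 8, 9} must be used), so Liam = 3.
Bob, Hank, Jack share exactly the 3 values {1, 7, 9}; by pigeonhole those values go to them, so strike 1, 7, 9 from Frank, Mona, Erin.
So 6 goes to Mona.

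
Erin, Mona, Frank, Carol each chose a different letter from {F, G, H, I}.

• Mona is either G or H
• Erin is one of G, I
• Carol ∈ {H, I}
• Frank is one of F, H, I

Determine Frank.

The 4 variables together cover exactly {F, G, H, I} — 4 values for 4 variables — and F appears only in Frank's list, so Frank = F.

F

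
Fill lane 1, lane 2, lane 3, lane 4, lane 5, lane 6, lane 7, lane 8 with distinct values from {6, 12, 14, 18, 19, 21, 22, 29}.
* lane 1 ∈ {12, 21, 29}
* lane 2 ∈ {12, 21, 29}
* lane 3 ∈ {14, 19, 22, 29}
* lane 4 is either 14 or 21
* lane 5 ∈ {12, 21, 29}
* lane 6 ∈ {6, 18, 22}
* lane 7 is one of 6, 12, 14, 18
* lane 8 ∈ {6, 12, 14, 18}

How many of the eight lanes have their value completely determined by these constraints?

The 8 variables draw from only 8 values {6, 12, 14, 18, 19, 21, 22, 29}, so each is used; only lane 3 can be 19, hence lane 3 = 19.
The 7 still-open variables draw from only 7 values {6, 12, 14, 18, 21, 22, 29}, so each is used; only lane 6 can be 22, hence lane 6 = 22.
lane 1, lane 2, lane 5 share exactly the 3 values {12, 21, 29}; by pigeonhole those values go to them, so strike 12, 21, 29 from lane 4, lane 7, lane 8.
lane 4 must be 14 (only option left). Eliminate 14 elsewhere: lane 7, lane 8.
Determined: lane 3=19, lane 4=14, lane 6=22. The other lanes each still have more than one consistent value. That makes 3.

3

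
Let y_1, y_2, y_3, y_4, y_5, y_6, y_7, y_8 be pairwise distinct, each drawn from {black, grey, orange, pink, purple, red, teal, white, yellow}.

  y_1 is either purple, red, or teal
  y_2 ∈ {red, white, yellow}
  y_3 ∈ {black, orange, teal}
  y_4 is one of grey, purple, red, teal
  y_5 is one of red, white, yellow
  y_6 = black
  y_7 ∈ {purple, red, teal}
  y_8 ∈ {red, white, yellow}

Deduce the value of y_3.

y_6 has just one choice, so y_6 = black. Remove black from y_3.
Among the 7 still-open variables, grey fits only y_4 (and all 7 values in {grey, orange, purple, red, teal, white, yellow} must be used), so y_4 = grey.
Among the 6 still-open variables, orange fits only y_3 (and all 6 values in {orange, purple, red, teal, white, yellow} must be used), so y_3 = orange.

orange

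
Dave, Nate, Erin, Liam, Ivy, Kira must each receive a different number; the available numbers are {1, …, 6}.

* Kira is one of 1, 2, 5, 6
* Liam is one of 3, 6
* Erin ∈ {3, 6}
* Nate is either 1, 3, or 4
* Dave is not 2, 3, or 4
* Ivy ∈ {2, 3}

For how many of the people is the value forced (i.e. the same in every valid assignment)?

2

The 6 variables draw from only 6 values {1, 2, 3, 4, 5, 6}, so each is used; only Nate can be 4, hence Nate = 4.
Erin and Liam between them cover only {3, 6} — a naked pair. Remove those values from Dave, Ivy, Kira.
That leaves Ivy = 2. So Kira can't be 2.
Determined: Nate=4, Ivy=2. The other people each still have more than one consistent value. That makes 2.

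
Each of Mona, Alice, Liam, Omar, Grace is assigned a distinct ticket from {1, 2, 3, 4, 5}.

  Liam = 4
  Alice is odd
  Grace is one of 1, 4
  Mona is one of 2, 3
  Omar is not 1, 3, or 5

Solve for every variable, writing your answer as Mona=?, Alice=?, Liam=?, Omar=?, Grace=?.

Mona=3, Alice=5, Liam=4, Omar=2, Grace=1

Liam must be 4 (only option left). Remove 4 from Omar, Grace.
Omar has just one choice, so Omar = 2. Strike 2 from Mona.
Grace must be 1 (only option left). Remove 1 from Alice.
Mona has just one choice, so Mona = 3. Eliminate 3 elsewhere: Alice.
Alice must be 5 (only option left).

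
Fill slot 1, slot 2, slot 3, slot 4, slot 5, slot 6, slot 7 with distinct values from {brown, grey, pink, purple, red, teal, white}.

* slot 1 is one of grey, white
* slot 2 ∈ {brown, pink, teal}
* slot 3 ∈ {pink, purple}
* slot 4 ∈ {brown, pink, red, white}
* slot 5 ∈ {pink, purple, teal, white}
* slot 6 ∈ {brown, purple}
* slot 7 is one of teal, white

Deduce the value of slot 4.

Among the 7 variables, grey fits only slot 1 (and all 7 values in {brown, grey, pink, purple, red, teal, white} must be used), so slot 1 = grey.
Among the 6 still-open variables, red fits only slot 4 (and all 6 values in {brown, pink, purple, red, teal, white} must be used), so slot 4 = red.

red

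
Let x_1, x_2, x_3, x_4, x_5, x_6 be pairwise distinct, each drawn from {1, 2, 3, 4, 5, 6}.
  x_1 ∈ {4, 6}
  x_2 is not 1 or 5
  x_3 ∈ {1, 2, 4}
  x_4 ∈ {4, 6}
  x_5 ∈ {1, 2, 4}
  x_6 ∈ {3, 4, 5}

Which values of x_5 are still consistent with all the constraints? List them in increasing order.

1, 2

The 6 variables together cover exactly {1, 2, 3, 4, 5, 6} — 6 values for 6 variables — and 5 appears only in x_6's list, so x_6 = 5.
The 5 still-open variables together cover exactly {1, 2, 3, 4, 6} — 5 values for 5 variables — and 3 appears only in x_2's list, so x_2 = 3.
The 2 variables x_1 and x_4 are confined to {4, 6}, which locks those values in; drop them from x_3, x_5.
No further eliminations apply; x_5 can still be any of 1, 2.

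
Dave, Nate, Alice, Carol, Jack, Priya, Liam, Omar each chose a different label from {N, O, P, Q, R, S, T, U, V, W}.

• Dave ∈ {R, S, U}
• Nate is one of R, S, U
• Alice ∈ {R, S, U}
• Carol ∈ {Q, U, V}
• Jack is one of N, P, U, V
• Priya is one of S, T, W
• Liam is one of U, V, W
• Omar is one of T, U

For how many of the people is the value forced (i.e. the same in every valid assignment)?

4

The 3 variables Dave, Nate, Alice are confined to {R, S, U}, which locks those values in; drop them from Carol, Jack, Priya, Liam, Omar.
That leaves Omar = T. So Priya can't be T.
That leaves Priya = W. Eliminate W elsewhere: Liam.
That leaves Liam = V. Remove V from Carol, Jack.
That leaves Carol = Q.
Determined: Carol=Q, Priya=W, Liam=V, Omar=T. The other people each still have more than one consistent value. That makes 4.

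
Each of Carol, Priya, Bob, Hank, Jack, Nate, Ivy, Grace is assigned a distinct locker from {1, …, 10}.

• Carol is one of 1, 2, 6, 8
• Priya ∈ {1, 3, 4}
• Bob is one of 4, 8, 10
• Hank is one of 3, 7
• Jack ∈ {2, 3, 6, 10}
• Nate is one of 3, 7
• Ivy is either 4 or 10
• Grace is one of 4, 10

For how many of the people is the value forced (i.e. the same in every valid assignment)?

2

Hank and Nate share exactly the 2 values {3, 7}; by pigeonhole those values go to them, so strike 3, 7 from Priya, Jack.
Ivy and Grace share exactly the 2 values {4, 10}; by pigeonhole those values go to them, so strike 4, 10 from Priya, Bob, Jack.
Priya's domain is down to {1}, so Priya = 1. Remove 1 from Carol.
Bob has just one choice, so Bob = 8. Eliminate 8 elsewhere: Carol.
Determined: Priya=1, Bob=8. The other people each still have more than one consistent value. That makes 2.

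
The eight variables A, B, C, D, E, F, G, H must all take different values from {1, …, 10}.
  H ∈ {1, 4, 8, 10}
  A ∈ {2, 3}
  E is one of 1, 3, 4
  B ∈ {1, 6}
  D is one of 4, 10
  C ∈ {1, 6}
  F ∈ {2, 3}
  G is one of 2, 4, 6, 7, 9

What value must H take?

8

A and F share exactly the 2 values {2, 3}; by pigeonhole those values go to them, so strike 2, 3 from E, G.
B and C share exactly the 2 values {1, 6}; by pigeonhole those values go to them, so strike 1, 6 from E, G, H.
E's domain is down to {4}, so E = 4. Eliminate 4 elsewhere: D, G, H.
D's domain is down to {10}, so D = 10. So H can't be 10.
So H = 8.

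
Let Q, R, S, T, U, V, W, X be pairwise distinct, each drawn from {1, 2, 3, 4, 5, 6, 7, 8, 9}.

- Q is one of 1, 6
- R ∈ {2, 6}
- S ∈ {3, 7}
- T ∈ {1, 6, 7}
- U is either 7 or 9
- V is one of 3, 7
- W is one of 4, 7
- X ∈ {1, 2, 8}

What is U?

9

Among the 8 variables, 4 fits only W (and all 8 values in {1, 2, 3, 4, 6, 7, 8, 9} must be used), so W = 4.
The 7 still-open variables together cover exactly {1, 2, 3, 6, 7, 8, 9} — 7 values for 7 variables — and 8 appears only in X's list, so X = 8.
The 6 still-open variables together cover exactly {1, 2, 3, 6, 7, 9} — 6 values for 6 variables — and 2 appears only in R's list, so R = 2.
Among the 5 still-open variables, 9 fits only U (and all 5 values in {1, 3, 6, 7, 9} must be used), so U = 9.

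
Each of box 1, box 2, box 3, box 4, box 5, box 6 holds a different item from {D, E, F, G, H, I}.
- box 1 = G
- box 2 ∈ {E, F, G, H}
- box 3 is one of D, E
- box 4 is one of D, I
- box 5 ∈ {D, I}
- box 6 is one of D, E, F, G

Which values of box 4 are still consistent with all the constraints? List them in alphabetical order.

box 1 must be G (only option left). So box 2, box 6 can't be G.
The 5 still-open variables together cover exactly {D, E, F, H, I} — 5 values for 5 variables — and H appears only in box 2's list, so box 2 = H.
Among the 4 still-open variables, F fits only box 6 (and all 4 values in {D, E, F, I} must be used), so box 6 = F.
The 3 still-open variables together cover exactly {D, E, I} — 3 values for 3 variables — and E appears only in box 3's list, so box 3 = E.
No further eliminations apply; box 4 can still be any of D, I.

D, I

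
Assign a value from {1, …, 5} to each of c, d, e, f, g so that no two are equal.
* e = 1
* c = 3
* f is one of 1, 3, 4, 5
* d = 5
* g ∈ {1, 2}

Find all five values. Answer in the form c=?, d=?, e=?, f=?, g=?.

c's domain is down to {3}, so c = 3. Strike 3 from f.
d's domain is down to {5}, so d = 5. Remove 5 from f.
That leaves e = 1. So f, g can't be 1.
f has just one choice, so f = 4.
That leaves g = 2.

c=3, d=5, e=1, f=4, g=2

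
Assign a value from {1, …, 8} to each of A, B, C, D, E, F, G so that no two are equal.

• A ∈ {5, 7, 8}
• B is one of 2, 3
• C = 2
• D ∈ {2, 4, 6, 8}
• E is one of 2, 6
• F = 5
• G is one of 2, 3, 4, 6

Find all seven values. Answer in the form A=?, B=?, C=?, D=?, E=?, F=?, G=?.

C has just one choice, so C = 2. Strike 2 from B, D, E, G.
E has just one choice, so E = 6. Remove 6 from D, G.
F's domain is down to {5}, so F = 5. So A can't be 5.
That leaves B = 3. So G can't be 3.
G's domain is down to {4}, so G = 4. Strike 4 from D.
That leaves D = 8. Remove 8 from A.
A's domain is down to {7}, so A = 7.

A=7, B=3, C=2, D=8, E=6, F=5, G=4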